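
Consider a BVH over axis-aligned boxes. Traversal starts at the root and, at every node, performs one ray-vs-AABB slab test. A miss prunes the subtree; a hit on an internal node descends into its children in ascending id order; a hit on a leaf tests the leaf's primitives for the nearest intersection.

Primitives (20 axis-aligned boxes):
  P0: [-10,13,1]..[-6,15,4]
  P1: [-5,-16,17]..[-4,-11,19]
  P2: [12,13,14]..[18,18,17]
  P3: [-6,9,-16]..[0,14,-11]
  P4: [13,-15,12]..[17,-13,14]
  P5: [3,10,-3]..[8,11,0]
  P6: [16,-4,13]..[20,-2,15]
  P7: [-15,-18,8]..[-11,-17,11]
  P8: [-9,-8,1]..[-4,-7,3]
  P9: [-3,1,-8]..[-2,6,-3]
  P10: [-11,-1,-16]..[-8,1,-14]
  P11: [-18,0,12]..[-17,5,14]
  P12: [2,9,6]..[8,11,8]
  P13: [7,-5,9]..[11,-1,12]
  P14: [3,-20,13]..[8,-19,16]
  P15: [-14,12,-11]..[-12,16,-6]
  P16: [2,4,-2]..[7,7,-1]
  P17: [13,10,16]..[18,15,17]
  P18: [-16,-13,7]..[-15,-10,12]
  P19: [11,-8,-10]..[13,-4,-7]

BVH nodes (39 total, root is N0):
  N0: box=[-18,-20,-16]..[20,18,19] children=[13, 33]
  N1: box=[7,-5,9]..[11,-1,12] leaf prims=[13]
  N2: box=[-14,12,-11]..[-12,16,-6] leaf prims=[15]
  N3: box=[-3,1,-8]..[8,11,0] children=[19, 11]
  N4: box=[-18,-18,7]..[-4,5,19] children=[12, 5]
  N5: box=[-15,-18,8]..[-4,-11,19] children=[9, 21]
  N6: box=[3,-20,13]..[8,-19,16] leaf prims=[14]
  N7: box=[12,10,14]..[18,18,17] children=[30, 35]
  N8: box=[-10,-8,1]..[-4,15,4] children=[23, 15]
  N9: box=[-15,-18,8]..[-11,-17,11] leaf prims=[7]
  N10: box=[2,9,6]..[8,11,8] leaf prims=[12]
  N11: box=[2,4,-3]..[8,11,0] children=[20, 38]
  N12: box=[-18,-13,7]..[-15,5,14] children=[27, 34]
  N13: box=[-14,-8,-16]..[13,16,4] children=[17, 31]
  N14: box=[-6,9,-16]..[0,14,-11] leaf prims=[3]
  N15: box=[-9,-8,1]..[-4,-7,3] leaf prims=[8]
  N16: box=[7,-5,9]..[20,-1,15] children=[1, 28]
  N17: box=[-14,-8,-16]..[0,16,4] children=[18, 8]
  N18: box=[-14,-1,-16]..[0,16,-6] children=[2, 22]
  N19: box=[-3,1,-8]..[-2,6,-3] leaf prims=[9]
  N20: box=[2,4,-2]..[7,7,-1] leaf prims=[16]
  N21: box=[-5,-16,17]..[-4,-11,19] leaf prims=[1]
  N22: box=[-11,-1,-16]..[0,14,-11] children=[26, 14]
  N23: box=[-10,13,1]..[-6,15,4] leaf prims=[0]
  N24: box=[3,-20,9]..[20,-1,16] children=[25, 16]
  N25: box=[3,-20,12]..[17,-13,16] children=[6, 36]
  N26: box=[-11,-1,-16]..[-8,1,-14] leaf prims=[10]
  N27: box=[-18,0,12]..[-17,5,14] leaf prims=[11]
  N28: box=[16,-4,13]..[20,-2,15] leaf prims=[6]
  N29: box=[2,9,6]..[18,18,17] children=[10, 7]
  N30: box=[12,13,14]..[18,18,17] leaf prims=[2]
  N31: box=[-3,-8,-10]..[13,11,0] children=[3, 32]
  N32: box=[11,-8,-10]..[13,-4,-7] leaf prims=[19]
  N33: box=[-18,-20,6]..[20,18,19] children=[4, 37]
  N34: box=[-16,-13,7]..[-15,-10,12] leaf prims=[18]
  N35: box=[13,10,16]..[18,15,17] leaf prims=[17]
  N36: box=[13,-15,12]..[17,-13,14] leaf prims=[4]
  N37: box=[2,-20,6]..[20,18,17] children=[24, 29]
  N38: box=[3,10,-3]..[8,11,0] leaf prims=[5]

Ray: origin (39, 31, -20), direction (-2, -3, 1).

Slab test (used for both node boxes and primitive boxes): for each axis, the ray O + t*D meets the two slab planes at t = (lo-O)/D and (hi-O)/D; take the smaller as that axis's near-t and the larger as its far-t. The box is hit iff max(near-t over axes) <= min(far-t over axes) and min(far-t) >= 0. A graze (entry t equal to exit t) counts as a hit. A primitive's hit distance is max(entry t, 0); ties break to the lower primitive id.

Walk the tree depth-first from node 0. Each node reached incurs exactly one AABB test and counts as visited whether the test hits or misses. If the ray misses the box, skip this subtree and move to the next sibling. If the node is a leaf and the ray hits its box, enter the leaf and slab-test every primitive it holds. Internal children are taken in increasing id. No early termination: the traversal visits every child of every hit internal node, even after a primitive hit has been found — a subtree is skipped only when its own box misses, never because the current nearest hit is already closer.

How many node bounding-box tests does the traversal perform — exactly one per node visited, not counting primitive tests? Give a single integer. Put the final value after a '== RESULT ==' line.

Trace the traversal:
N0 x:[19/2,57/2] y:[13/3,17] z:[4,39] -> hit [19/2,17], descend [13, 33]
  N13 x:[13,53/2] y:[5,13] z:[4,24] -> hit [13,13], descend [17, 31]
    N17 x:[39/2,53/2] y:[5,13] z:[4,24] -> miss, prune
    N31 x:[13,21] y:[20/3,13] z:[10,20] -> hit [13,13], descend [3, 32]
      N3 x:[31/2,21] y:[20/3,10] z:[12,20] -> miss, prune
      N32 x:[13,14] y:[35/3,13] z:[10,13] -> hit [13,13] leaf, test {P19@t=13}
  N33 x:[19/2,57/2] y:[13/3,17] z:[26,39] -> miss, prune

Summary -> nodes [0, 13, 17, 31, 3, 32, 33]; box-tests=7; leaf-entries=1; first=P19

== RESULT ==
7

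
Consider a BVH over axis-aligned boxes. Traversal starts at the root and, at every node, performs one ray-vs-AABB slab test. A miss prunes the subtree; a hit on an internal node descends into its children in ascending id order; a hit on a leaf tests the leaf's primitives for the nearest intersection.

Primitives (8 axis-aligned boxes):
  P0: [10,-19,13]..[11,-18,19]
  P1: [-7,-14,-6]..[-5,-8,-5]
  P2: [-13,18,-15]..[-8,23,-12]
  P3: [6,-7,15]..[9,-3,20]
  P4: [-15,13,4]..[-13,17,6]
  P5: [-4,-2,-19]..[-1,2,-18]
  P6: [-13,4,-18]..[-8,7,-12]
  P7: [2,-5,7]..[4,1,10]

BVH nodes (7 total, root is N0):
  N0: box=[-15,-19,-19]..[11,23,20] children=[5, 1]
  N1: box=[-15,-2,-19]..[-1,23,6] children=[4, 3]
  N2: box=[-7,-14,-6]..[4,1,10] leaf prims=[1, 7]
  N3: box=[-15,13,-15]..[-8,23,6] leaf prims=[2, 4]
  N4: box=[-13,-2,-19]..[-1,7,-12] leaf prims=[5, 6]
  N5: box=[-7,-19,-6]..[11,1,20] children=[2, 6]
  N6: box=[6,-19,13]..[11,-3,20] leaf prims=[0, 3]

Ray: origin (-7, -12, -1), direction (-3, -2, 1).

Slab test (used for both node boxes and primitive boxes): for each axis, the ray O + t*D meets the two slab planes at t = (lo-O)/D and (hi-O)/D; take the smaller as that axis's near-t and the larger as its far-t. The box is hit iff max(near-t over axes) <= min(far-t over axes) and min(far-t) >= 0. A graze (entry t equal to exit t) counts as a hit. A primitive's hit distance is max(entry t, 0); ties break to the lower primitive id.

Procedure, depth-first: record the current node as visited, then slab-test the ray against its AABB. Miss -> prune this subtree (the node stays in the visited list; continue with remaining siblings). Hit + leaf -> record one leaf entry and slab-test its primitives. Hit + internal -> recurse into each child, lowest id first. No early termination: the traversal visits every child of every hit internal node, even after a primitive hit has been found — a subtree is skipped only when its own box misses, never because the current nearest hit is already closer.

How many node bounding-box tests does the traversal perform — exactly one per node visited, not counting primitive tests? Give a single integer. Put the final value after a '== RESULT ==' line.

Walk:
N0 x:[-6,8/3] y:[-35/2,7/2] z:[-18,21] -> hit [-6,8/3], descend [1, 5]
  N1 x:[-2,8/3] y:[-35/2,-5] z:[-18,7] -> miss, prune
  N5 x:[-6,0] y:[-13/2,7/2] z:[-5,21] -> hit [-5,0], descend [2, 6]
    N2 x:[-11/3,0] y:[-13/2,1] z:[-5,11] -> hit [-11/3,0] leaf, test {P1(miss), P7(miss)}
    N6 x:[-6,-13/3] y:[-9/2,7/2] z:[14,21] -> miss, prune

order=[0, 1, 5, 2, 6]  |boxes|=5  |leaves|=1  hit=miss

== RESULT ==
5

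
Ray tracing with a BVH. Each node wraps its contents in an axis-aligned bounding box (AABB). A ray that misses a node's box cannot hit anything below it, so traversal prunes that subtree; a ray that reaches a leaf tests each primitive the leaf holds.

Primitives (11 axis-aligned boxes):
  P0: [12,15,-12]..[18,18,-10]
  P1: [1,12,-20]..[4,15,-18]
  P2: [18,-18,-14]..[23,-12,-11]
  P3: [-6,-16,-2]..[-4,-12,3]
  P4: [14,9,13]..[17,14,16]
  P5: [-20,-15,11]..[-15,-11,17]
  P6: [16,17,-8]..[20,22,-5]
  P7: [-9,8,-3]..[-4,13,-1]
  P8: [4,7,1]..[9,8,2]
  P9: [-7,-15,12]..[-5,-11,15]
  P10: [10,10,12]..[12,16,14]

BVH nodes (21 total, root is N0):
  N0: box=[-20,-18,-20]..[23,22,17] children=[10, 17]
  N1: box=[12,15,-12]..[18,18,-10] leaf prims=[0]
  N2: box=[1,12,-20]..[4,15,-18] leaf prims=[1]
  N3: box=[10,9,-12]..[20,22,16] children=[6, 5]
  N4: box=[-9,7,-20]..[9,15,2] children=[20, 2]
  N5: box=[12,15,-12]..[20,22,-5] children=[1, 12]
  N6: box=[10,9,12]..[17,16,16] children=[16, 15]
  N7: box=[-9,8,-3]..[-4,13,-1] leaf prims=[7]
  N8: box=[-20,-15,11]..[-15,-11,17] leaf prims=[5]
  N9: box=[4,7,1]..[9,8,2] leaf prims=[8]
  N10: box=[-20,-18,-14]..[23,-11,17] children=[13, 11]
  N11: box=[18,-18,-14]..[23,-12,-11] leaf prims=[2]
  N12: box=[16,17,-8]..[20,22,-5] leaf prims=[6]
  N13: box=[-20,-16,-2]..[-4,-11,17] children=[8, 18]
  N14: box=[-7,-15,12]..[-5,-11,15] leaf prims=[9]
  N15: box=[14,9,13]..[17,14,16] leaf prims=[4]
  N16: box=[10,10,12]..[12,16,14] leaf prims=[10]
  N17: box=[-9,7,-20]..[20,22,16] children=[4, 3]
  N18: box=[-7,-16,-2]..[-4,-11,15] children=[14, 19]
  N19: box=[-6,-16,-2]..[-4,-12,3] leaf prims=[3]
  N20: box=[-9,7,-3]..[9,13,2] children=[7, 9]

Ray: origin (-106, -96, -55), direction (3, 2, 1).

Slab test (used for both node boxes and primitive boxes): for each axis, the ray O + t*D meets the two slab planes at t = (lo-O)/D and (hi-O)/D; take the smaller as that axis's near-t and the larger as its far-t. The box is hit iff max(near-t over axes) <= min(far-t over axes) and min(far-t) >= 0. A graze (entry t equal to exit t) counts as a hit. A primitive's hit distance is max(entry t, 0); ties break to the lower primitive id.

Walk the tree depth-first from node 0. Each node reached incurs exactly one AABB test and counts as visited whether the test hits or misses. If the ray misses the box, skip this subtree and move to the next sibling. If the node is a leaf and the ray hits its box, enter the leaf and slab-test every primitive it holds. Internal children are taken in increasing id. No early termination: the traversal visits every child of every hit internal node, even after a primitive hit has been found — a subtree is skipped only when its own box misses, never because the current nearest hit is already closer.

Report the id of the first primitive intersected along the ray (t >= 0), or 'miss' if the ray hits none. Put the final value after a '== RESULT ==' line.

Walk:
N0 x:[86/3,43] y:[39,59] z:[35,72] -> hit [39,43], descend [10, 17]
  N10 x:[86/3,43] y:[39,85/2] z:[41,72] -> hit [41,85/2], descend [11, 13]
    N11 x:[124/3,43] y:[39,42] z:[41,44] -> hit [124/3,42] leaf, test {P2@t=124/3}
    N13 x:[86/3,34] y:[40,85/2] z:[53,72] -> miss, prune
  N17 x:[97/3,42] y:[103/2,59] z:[35,71] -> miss, prune

Visited [0, 10, 11, 13, 17]. Tests: 5 box, 1 leaf. Nearest: P2.

== RESULT ==
2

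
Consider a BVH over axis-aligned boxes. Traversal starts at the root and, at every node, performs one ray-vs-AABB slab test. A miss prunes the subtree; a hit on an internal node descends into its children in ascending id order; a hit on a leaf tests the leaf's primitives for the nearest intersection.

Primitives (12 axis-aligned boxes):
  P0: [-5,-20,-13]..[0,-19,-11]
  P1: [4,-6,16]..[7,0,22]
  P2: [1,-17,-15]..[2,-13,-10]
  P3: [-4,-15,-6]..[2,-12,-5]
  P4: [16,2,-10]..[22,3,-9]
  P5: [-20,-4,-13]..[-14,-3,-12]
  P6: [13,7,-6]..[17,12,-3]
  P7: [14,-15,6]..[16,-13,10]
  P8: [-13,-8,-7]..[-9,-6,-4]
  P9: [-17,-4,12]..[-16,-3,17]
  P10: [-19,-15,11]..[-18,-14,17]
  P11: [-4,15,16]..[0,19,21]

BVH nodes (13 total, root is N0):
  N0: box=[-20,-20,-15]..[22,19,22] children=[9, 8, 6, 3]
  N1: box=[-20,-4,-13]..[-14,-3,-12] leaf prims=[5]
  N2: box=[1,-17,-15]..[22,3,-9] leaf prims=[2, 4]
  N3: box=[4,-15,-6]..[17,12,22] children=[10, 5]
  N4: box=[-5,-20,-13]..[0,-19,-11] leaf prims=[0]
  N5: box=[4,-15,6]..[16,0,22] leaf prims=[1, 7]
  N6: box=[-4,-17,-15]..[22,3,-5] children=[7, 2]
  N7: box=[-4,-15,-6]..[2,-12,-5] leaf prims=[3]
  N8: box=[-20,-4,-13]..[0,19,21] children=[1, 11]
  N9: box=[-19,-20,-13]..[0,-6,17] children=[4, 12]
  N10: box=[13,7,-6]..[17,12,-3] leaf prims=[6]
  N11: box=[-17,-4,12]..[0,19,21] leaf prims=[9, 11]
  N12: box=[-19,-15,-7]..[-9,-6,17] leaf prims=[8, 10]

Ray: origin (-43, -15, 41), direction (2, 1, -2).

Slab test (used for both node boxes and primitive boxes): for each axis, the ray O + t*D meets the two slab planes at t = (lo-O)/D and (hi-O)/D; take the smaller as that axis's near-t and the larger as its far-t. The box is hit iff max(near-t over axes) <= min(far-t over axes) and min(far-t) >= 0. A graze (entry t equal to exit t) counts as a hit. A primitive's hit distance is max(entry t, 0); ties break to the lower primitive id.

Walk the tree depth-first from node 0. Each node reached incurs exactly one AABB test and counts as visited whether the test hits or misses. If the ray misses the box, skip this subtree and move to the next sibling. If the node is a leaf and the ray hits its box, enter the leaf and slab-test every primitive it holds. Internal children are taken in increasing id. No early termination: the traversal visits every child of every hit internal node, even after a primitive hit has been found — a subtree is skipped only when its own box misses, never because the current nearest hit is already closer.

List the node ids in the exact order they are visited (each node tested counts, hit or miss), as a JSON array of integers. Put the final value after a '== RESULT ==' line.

Traverse from the root:
N0 x:[23/2,65/2] y:[-5,34] z:[19/2,28] -> hit [23/2,28], descend [3, 6, 8, 9]
  N3 x:[47/2,30] y:[0,27] z:[19/2,47/2] -> hit [47/2,47/2], descend [5, 10]
    N5 x:[47/2,59/2] y:[0,15] z:[19/2,35/2] -> miss, prune
    N10 x:[28,30] y:[22,27] z:[22,47/2] -> miss, prune
  N6 x:[39/2,65/2] y:[-2,18] z:[23,28] -> miss, prune
  N8 x:[23/2,43/2] y:[11,34] z:[10,27] -> hit [23/2,43/2], descend [1, 11]
    N1 x:[23/2,29/2] y:[11,12] z:[53/2,27] -> miss, prune
    N11 x:[13,43/2] y:[11,34] z:[10,29/2] -> hit [13,29/2] leaf, test {P9(miss), P11(miss)}
  N9 x:[12,43/2] y:[-5,9] z:[12,27] -> miss, prune

Visited [0, 3, 5, 10, 6, 8, 1, 11, 9]. Tests: 9 box, 1 leaf. Nearest: miss.

== RESULT ==
[0, 3, 5, 10, 6, 8, 1, 11, 9]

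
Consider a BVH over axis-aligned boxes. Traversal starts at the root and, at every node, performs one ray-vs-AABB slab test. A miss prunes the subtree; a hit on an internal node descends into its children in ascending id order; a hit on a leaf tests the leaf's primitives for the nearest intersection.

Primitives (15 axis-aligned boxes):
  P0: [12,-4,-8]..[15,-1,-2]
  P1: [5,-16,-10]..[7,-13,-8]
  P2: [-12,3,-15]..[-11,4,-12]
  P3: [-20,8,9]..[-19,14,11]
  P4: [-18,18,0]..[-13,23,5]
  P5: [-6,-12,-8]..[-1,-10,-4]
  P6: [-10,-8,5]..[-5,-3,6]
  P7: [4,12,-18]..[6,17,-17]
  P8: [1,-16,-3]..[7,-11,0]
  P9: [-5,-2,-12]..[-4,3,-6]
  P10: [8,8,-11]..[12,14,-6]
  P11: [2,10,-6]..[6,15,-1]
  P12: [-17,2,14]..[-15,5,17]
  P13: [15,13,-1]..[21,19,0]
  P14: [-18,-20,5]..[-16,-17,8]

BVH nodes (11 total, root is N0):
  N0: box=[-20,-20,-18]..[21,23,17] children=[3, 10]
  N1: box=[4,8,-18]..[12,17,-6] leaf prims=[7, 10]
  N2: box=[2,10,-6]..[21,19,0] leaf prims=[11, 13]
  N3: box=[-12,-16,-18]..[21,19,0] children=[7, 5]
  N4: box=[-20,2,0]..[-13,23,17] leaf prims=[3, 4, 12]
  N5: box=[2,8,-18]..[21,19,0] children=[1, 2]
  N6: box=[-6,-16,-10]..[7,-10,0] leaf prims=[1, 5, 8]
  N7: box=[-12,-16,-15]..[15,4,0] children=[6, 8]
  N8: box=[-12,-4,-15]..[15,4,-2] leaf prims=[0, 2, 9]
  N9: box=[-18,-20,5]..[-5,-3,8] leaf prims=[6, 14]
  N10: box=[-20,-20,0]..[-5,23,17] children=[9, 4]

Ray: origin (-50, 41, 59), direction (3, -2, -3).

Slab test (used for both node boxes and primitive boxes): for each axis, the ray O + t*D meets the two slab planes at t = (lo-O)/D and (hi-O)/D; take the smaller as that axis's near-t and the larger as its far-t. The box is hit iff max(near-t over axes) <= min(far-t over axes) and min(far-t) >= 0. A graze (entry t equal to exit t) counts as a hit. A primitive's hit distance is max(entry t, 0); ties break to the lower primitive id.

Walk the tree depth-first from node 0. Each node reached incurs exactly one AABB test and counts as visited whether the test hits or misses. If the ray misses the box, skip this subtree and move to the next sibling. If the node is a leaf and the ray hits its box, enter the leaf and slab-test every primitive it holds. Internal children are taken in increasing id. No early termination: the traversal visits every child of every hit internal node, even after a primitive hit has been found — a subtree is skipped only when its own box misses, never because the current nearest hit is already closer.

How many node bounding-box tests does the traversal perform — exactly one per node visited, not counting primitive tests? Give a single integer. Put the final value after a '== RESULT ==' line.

Traverse from the root:
N0 x:[10,71/3] y:[9,61/2] z:[14,77/3] -> hit [14,71/3], descend [3, 10]
  N3 x:[38/3,71/3] y:[11,57/2] z:[59/3,77/3] -> hit [59/3,71/3], descend [5, 7]
    N5 x:[52/3,71/3] y:[11,33/2] z:[59/3,77/3] -> miss, prune
    N7 x:[38/3,65/3] y:[37/2,57/2] z:[59/3,74/3] -> hit [59/3,65/3], descend [6, 8]
      N6 x:[44/3,19] y:[51/2,57/2] z:[59/3,23] -> miss, prune
      N8 x:[38/3,65/3] y:[37/2,45/2] z:[61/3,74/3] -> hit [61/3,65/3] leaf, test {P0@t=21, P2(miss), P9(miss)}
  N10 x:[10,15] y:[9,61/2] z:[14,59/3] -> hit [14,15], descend [4, 9]
    N4 x:[10,37/3] y:[9,39/2] z:[14,59/3] -> miss, prune
    N9 x:[32/3,15] y:[22,61/2] z:[17,18] -> miss, prune

9 AABB tests over nodes [0, 3, 5, 7, 6, 8, 10, 4, 9]; 1 leaf entered; closest P0.

== RESULT ==
9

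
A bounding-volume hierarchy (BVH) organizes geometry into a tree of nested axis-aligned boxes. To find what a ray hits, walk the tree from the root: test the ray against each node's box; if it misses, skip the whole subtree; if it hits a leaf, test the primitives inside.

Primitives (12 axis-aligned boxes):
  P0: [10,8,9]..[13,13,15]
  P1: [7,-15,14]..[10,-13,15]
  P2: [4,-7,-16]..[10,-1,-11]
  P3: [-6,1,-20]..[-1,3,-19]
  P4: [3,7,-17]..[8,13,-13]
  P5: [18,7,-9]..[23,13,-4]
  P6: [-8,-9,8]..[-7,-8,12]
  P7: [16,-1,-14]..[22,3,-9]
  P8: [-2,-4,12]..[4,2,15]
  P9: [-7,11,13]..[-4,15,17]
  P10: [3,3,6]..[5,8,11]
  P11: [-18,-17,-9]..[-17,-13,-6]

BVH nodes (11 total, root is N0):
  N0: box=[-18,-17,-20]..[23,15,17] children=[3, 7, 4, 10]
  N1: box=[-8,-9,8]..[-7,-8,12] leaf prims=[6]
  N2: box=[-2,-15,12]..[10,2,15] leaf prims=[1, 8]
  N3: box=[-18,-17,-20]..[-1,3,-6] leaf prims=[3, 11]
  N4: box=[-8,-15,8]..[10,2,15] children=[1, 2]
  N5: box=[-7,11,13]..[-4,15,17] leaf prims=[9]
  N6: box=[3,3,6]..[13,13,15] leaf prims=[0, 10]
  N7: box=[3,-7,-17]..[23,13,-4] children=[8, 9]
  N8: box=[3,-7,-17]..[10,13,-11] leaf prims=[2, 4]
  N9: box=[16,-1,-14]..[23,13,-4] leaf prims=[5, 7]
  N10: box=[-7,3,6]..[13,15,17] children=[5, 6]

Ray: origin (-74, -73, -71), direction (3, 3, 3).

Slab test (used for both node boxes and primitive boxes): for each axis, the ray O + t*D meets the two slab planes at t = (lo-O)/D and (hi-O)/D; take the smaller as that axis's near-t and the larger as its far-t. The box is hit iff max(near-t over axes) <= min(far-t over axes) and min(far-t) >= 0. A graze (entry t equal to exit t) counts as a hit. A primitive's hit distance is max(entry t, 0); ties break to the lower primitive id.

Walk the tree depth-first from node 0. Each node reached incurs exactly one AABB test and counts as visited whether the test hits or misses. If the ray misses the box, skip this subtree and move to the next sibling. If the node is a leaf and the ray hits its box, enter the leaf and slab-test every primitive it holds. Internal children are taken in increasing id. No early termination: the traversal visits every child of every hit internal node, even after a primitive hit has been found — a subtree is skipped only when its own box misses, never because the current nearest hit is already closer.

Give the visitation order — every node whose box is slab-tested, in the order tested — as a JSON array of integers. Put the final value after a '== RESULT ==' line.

Trace the traversal:
N0 x:[56/3,97/3] y:[56/3,88/3] z:[17,88/3] -> hit [56/3,88/3], descend [3, 4, 7, 10]
  N3 x:[56/3,73/3] y:[56/3,76/3] z:[17,65/3] -> hit [56/3,65/3] leaf, test {P3(miss), P11(miss)}
  N4 x:[22,28] y:[58/3,25] z:[79/3,86/3] -> miss, prune
  N7 x:[77/3,97/3] y:[22,86/3] z:[18,67/3] -> miss, prune
  N10 x:[67/3,29] y:[76/3,88/3] z:[77/3,88/3] -> hit [77/3,29], descend [5, 6]
    N5 x:[67/3,70/3] y:[28,88/3] z:[28,88/3] -> miss, prune
    N6 x:[77/3,29] y:[76/3,86/3] z:[77/3,86/3] -> hit [77/3,86/3] leaf, test {P0@t=28, P10@t=77/3}

Visited [0, 3, 4, 7, 10, 5, 6]. Tests: 7 box, 2 leaf. Nearest: P10.

== RESULT ==
[0, 3, 4, 7, 10, 5, 6]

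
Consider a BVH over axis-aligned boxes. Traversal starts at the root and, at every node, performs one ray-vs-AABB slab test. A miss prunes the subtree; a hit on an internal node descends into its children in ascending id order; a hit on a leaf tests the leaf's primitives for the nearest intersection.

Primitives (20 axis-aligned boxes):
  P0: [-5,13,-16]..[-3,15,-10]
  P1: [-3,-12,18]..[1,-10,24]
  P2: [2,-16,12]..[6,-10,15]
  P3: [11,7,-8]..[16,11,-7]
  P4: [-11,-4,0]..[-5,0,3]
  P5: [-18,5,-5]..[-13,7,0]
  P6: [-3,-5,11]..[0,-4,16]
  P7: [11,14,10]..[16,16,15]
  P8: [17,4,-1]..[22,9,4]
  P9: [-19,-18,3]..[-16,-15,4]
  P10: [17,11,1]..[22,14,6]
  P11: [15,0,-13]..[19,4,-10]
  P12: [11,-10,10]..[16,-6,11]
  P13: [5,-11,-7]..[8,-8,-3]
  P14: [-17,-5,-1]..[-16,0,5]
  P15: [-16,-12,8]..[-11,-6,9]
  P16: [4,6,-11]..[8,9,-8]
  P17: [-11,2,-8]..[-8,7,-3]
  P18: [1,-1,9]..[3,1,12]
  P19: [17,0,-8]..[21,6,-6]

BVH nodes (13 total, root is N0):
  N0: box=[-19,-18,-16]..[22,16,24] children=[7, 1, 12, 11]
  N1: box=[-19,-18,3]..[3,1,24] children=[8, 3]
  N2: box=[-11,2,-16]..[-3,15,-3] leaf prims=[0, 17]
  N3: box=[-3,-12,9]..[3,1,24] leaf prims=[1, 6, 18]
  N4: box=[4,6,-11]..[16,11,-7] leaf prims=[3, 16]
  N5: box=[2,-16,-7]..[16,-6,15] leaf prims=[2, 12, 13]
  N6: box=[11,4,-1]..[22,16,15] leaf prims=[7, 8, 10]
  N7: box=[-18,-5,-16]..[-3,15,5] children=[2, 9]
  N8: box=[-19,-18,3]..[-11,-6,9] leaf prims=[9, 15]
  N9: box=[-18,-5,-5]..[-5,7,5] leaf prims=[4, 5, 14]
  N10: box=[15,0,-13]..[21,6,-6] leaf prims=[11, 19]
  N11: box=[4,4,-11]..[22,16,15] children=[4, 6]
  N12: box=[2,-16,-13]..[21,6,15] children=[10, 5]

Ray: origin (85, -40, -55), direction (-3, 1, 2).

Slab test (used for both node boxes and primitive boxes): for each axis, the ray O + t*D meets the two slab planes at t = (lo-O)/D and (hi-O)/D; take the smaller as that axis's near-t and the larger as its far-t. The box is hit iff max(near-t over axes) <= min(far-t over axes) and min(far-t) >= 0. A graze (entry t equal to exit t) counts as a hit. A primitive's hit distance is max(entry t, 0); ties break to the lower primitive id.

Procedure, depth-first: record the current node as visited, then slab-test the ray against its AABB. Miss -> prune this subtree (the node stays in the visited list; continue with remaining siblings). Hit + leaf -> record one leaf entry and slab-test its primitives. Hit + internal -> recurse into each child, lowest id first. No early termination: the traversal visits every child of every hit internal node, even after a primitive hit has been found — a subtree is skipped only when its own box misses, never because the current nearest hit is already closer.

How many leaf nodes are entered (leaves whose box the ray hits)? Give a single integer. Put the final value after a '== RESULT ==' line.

Trace the traversal:
N0 x:[21,104/3] y:[22,56] z:[39/2,79/2] -> hit [22,104/3], descend [1, 7, 11, 12]
  N1 x:[82/3,104/3] y:[22,41] z:[29,79/2] -> hit [29,104/3], descend [3, 8]
    N3 x:[82/3,88/3] y:[28,41] z:[32,79/2] -> miss, prune
    N8 x:[32,104/3] y:[22,34] z:[29,32] -> hit [32,32] leaf, test {P9(miss), P15@t=32}
  N7 x:[88/3,103/3] y:[35,55] z:[39/2,30] -> miss, prune
  N11 x:[21,27] y:[44,56] z:[22,35] -> miss, prune
  N12 x:[64/3,83/3] y:[24,46] z:[21,35] -> hit [24,83/3], descend [5, 10]
    N5 x:[23,83/3] y:[24,34] z:[24,35] -> hit [24,83/3] leaf, test {P2(miss), P12(miss), P13(miss)}
    N10 x:[64/3,70/3] y:[40,46] z:[21,49/2] -> miss, prune

order=[0, 1, 3, 8, 7, 11, 12, 5, 10]  |boxes|=9  |leaves|=2  hit=P15

== RESULT ==
2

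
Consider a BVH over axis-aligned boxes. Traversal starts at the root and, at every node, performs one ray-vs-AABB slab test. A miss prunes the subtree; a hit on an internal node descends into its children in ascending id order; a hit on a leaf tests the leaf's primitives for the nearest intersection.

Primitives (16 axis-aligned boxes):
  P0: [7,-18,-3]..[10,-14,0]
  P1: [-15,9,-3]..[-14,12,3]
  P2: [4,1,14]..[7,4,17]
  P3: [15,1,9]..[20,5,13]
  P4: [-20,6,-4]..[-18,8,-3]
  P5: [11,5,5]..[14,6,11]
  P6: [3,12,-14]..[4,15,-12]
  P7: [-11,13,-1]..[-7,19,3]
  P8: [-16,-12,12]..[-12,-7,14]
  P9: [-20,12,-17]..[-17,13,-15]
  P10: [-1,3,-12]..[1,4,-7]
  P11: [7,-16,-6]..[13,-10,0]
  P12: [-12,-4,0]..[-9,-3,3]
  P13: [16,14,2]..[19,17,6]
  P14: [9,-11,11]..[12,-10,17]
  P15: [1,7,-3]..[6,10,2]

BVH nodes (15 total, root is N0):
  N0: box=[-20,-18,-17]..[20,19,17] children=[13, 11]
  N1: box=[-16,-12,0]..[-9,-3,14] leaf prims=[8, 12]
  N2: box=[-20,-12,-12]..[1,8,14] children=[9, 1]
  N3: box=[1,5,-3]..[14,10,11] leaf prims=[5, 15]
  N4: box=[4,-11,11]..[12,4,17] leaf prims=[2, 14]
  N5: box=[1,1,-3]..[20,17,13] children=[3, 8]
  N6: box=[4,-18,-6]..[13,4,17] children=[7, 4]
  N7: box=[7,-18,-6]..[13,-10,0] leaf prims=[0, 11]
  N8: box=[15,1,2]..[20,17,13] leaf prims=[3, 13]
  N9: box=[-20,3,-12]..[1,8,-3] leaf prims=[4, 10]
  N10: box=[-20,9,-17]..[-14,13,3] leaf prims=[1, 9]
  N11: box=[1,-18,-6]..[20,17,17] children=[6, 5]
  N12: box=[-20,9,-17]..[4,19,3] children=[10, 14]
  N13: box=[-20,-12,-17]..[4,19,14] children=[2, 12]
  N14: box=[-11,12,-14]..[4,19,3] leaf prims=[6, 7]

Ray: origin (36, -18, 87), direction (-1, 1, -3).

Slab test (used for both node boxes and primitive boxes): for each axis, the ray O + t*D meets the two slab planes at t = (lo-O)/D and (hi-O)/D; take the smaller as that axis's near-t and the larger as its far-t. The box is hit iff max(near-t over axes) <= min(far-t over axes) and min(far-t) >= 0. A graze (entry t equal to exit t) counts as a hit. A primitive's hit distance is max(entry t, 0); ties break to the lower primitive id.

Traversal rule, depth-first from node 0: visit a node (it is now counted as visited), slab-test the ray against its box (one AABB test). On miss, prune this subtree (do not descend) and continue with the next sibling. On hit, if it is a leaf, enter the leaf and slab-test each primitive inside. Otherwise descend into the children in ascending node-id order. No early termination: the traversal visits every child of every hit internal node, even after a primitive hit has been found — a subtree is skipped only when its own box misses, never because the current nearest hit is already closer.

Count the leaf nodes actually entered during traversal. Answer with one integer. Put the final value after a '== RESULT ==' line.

Traverse from the root:
N0 x:[16,56] y:[0,37] z:[70/3,104/3] -> hit [70/3,104/3], descend [11, 13]
  N11 x:[16,35] y:[0,35] z:[70/3,31] -> hit [70/3,31], descend [5, 6]
    N5 x:[16,35] y:[19,35] z:[74/3,30] -> hit [74/3,30], descend [3, 8]
      N3 x:[22,35] y:[23,28] z:[76/3,30] -> hit [76/3,28] leaf, test {P5(miss), P15(miss)}
      N8 x:[16,21] y:[19,35] z:[74/3,85/3] -> miss, prune
    N6 x:[23,32] y:[0,22] z:[70/3,31] -> miss, prune
  N13 x:[32,56] y:[6,37] z:[73/3,104/3] -> hit [32,104/3], descend [2, 12]
    N2 x:[35,56] y:[6,26] z:[73/3,33] -> miss, prune
    N12 x:[32,56] y:[27,37] z:[28,104/3] -> hit [32,104/3], descend [10, 14]
      N10 x:[50,56] y:[27,31] z:[28,104/3] -> miss, prune
      N14 x:[32,47] y:[30,37] z:[28,101/3] -> hit [32,101/3] leaf, test {P6@t=33, P7(miss)}

order=[0, 11, 5, 3, 8, 6, 13, 2, 12, 10, 14]  |boxes|=11  |leaves|=2  hit=P6

== RESULT ==
2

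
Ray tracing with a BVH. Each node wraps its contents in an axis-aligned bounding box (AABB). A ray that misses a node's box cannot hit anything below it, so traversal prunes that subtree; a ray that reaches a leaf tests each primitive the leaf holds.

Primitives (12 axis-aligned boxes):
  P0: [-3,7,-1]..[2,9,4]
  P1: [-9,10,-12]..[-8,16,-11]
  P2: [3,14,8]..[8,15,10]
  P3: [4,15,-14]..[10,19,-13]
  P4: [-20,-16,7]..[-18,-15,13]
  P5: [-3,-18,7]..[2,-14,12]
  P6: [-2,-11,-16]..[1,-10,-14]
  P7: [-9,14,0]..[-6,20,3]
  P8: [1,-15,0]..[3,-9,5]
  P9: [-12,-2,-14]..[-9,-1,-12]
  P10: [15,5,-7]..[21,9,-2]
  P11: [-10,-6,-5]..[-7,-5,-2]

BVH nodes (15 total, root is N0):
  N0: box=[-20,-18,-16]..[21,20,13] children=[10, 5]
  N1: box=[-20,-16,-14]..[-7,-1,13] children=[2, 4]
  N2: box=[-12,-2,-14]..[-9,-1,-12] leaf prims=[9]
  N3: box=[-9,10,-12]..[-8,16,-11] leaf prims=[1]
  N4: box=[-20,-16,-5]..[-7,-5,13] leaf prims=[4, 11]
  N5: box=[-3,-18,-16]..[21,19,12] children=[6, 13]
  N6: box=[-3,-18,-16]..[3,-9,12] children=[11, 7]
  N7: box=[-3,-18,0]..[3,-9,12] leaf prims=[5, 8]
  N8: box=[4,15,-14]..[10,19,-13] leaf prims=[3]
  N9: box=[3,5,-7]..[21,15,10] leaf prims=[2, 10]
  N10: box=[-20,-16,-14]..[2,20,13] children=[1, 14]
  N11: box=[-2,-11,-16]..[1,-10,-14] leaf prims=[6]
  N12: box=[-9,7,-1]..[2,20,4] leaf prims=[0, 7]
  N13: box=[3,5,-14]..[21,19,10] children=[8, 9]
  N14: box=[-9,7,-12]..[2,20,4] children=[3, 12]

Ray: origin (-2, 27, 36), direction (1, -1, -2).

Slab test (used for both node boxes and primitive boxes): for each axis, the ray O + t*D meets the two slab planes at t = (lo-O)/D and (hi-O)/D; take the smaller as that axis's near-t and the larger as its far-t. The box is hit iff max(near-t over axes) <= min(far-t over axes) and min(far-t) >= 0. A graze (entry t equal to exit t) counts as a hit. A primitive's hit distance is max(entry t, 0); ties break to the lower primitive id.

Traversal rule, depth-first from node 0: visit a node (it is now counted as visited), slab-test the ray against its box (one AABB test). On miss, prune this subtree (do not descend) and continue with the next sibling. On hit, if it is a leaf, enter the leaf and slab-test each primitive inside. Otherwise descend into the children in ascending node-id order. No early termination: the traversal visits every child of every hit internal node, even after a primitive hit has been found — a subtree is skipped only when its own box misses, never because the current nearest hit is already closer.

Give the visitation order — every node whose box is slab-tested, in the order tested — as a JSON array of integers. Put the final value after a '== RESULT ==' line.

Trace the traversal:
N0 x:[-18,23] y:[7,45] z:[23/2,26] -> hit [23/2,23], descend [5, 10]
  N5 x:[-1,23] y:[8,45] z:[12,26] -> hit [12,23], descend [6, 13]
    N6 x:[-1,5] y:[36,45] z:[12,26] -> miss, prune
    N13 x:[5,23] y:[8,22] z:[13,25] -> hit [13,22], descend [8, 9]
      N8 x:[6,12] y:[8,12] z:[49/2,25] -> miss, prune
      N9 x:[5,23] y:[12,22] z:[13,43/2] -> hit [13,43/2] leaf, test {P2(miss), P10@t=19}
  N10 x:[-18,4] y:[7,43] z:[23/2,25] -> miss, prune

order=[0, 5, 6, 13, 8, 9, 10]  |boxes|=7  |leaves|=1  hit=P10

== RESULT ==
[0, 5, 6, 13, 8, 9, 10]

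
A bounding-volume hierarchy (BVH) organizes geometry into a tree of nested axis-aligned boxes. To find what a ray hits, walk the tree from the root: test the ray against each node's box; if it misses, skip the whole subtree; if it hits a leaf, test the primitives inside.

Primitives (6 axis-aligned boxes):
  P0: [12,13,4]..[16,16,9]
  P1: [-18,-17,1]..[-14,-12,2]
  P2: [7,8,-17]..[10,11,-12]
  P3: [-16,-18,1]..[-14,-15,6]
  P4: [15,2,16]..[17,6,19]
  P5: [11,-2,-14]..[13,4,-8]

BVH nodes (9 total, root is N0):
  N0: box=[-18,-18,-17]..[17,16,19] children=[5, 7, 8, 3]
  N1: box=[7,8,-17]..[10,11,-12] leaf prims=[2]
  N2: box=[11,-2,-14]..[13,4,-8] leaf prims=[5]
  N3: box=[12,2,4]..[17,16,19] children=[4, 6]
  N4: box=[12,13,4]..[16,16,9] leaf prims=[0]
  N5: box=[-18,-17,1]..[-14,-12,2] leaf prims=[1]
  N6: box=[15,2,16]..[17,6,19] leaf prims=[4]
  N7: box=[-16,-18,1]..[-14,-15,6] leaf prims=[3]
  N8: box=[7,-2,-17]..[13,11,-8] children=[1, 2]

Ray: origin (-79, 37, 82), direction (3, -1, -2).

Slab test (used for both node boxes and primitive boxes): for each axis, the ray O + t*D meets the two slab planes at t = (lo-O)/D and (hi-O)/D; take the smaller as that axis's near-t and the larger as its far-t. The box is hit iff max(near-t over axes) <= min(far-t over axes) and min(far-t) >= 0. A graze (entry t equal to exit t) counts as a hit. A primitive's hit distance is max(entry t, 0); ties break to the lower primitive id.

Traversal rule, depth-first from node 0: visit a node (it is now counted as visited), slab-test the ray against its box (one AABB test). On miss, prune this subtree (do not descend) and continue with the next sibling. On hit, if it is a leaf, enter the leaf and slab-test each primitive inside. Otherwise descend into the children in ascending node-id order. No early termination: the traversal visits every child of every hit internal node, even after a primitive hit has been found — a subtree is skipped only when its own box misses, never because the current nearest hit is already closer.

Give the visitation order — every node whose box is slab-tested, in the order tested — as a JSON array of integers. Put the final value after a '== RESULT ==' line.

Traverse from the root:
N0 x:[61/3,32] y:[21,55] z:[63/2,99/2] -> hit [63/2,32], descend [3, 5, 7, 8]
  N3 x:[91/3,32] y:[21,35] z:[63/2,39] -> hit [63/2,32], descend [4, 6]
    N4 x:[91/3,95/3] y:[21,24] z:[73/2,39] -> miss, prune
    N6 x:[94/3,32] y:[31,35] z:[63/2,33] -> hit [63/2,32] leaf, test {P4@t=63/2}
  N5 x:[61/3,65/3] y:[49,54] z:[40,81/2] -> miss, prune
  N7 x:[21,65/3] y:[52,55] z:[38,81/2] -> miss, prune
  N8 x:[86/3,92/3] y:[26,39] z:[45,99/2] -> miss, prune

Summary -> nodes [0, 3, 4, 6, 5, 7, 8]; box-tests=7; leaf-entries=1; first=P4

== RESULT ==
[0, 3, 4, 6, 5, 7, 8]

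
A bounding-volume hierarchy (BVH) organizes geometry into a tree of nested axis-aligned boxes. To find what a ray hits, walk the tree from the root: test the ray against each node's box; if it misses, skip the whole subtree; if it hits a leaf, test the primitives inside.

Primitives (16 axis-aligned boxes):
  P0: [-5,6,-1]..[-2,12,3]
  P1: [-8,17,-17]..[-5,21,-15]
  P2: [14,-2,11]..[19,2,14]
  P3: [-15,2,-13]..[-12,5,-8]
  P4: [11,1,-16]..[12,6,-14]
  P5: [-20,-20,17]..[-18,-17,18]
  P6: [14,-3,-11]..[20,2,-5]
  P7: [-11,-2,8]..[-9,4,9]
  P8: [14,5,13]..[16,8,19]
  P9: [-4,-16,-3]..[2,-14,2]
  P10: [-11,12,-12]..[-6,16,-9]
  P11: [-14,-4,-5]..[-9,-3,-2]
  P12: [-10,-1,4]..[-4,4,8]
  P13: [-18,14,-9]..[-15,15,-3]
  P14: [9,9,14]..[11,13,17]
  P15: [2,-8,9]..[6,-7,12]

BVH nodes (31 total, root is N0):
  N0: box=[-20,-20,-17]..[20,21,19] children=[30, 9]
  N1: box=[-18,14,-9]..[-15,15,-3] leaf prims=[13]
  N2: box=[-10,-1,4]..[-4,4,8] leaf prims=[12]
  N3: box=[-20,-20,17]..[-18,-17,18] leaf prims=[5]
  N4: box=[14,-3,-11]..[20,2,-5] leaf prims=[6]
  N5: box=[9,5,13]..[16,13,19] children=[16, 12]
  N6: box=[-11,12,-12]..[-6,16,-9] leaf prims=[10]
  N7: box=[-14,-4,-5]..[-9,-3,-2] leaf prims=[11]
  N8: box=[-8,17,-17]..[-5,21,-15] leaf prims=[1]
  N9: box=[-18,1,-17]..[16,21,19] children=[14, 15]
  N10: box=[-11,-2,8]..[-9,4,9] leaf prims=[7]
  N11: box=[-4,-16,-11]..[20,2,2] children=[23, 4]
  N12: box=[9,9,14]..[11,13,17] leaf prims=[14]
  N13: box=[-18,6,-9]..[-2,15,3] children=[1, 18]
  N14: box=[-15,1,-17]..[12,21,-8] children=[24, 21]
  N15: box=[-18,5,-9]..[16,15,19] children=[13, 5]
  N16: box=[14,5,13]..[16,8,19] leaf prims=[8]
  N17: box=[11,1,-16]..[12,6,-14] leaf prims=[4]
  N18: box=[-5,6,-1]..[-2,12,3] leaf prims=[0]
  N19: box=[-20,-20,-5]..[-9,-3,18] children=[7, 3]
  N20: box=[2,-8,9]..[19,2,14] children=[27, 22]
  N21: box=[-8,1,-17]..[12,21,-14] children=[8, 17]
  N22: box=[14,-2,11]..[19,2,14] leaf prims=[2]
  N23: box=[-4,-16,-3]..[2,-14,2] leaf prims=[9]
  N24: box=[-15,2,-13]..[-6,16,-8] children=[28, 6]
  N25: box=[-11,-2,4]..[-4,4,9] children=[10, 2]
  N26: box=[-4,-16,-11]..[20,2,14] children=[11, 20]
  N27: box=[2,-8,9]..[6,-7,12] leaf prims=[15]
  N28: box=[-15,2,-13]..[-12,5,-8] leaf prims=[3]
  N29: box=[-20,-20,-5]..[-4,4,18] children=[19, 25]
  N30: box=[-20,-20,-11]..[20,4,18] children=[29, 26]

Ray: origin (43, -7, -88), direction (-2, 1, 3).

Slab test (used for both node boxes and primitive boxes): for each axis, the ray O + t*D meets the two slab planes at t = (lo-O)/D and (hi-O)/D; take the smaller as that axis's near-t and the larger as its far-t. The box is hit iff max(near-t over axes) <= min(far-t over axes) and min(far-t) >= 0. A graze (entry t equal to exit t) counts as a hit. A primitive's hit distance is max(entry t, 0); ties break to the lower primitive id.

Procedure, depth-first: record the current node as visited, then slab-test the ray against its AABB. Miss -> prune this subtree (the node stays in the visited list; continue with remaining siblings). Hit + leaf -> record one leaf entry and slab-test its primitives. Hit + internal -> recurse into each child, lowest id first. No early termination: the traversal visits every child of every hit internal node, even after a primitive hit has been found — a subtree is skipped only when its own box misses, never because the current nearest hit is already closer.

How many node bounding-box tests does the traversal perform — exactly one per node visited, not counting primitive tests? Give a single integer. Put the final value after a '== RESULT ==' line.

Walk:
N0 x:[23/2,63/2] y:[-13,28] z:[71/3,107/3] -> hit [71/3,28], descend [9, 30]
  N9 x:[27/2,61/2] y:[8,28] z:[71/3,107/3] -> hit [71/3,28], descend [14, 15]
    N14 x:[31/2,29] y:[8,28] z:[71/3,80/3] -> hit [71/3,80/3], descend [21, 24]
      N21 x:[31/2,51/2] y:[8,28] z:[71/3,74/3] -> hit [71/3,74/3], descend [8, 17]
        N8 x:[24,51/2] y:[24,28] z:[71/3,73/3] -> hit [24,73/3] leaf, test {P1@t=24}
        N17 x:[31/2,16] y:[8,13] z:[24,74/3] -> miss, prune
      N24 x:[49/2,29] y:[9,23] z:[25,80/3] -> miss, prune
    N15 x:[27/2,61/2] y:[12,22] z:[79/3,107/3] -> miss, prune
  N30 x:[23/2,63/2] y:[-13,11] z:[77/3,106/3] -> miss, prune

order=[0, 9, 14, 21, 8, 17, 24, 15, 30]  |boxes|=9  |leaves|=1  hit=P1

== RESULT ==
9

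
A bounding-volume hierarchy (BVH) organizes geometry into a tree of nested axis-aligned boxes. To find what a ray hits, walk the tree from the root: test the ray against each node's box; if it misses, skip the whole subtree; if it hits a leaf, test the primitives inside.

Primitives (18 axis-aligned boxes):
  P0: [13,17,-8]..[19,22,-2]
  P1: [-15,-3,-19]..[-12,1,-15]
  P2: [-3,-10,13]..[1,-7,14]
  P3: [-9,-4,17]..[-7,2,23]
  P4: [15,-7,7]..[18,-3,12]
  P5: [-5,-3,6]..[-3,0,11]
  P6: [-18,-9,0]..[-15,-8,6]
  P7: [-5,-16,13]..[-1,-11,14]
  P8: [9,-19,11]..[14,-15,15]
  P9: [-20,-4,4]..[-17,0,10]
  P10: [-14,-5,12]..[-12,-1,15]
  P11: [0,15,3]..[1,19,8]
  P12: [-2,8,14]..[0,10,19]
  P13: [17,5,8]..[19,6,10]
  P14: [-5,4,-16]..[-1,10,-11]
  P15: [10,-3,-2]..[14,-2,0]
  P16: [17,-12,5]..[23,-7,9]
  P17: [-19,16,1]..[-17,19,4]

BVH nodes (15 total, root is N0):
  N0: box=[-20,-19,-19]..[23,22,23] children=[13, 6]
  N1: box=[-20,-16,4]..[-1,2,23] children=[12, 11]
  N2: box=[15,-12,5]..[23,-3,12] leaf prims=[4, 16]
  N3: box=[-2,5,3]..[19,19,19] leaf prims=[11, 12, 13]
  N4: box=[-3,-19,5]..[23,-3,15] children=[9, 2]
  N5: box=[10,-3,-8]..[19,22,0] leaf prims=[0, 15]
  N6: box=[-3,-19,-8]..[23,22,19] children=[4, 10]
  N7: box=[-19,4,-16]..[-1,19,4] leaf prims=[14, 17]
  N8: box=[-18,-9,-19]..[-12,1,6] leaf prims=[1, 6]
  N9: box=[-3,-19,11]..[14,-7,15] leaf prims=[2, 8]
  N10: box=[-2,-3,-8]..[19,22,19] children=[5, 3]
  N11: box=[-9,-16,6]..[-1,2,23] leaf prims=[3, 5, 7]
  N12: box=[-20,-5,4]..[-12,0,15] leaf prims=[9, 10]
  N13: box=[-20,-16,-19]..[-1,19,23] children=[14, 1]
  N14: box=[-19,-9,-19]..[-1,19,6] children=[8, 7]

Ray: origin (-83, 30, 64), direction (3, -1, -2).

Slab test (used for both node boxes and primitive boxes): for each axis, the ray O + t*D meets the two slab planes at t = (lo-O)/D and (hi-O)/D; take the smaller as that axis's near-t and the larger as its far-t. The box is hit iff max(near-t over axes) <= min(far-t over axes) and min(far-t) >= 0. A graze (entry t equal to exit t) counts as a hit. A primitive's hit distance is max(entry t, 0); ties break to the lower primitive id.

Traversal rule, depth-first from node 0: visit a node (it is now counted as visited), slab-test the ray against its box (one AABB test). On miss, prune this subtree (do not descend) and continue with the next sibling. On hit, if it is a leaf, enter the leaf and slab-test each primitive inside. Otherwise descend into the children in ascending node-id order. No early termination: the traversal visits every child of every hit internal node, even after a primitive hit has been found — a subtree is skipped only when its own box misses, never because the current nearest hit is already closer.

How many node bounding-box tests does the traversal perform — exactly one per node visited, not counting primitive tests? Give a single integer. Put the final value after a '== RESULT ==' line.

Trace the traversal:
N0 x:[21,106/3] y:[8,49] z:[41/2,83/2] -> hit [21,106/3], descend [6, 13]
  N6 x:[80/3,106/3] y:[8,49] z:[45/2,36] -> hit [80/3,106/3], descend [4, 10]
    N4 x:[80/3,106/3] y:[33,49] z:[49/2,59/2] -> miss, prune
    N10 x:[27,34] y:[8,33] z:[45/2,36] -> hit [27,33], descend [3, 5]
      N3 x:[27,34] y:[11,25] z:[45/2,61/2] -> miss, prune
      N5 x:[31,34] y:[8,33] z:[32,36] -> hit [32,33] leaf, test {P0(miss), P15@t=32}
  N13 x:[21,82/3] y:[11,46] z:[41/2,83/2] -> hit [21,82/3], descend [1, 14]
    N1 x:[21,82/3] y:[28,46] z:[41/2,30] -> miss, prune
    N14 x:[64/3,82/3] y:[11,39] z:[29,83/2] -> miss, prune

order=[0, 6, 4, 10, 3, 5, 13, 1, 14]  |boxes|=9  |leaves|=1  hit=P15

== RESULT ==
9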